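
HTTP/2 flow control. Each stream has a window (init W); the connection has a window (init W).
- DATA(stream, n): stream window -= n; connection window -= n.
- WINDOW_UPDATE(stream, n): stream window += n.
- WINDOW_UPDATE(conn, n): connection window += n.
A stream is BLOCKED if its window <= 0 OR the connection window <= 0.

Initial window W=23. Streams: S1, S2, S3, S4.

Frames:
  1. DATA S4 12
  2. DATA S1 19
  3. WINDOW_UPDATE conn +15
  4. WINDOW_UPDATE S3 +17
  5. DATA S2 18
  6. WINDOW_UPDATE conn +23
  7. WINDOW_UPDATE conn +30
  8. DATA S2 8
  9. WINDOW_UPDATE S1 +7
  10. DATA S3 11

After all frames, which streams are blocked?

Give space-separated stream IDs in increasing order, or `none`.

Op 1: conn=11 S1=23 S2=23 S3=23 S4=11 blocked=[]
Op 2: conn=-8 S1=4 S2=23 S3=23 S4=11 blocked=[1, 2, 3, 4]
Op 3: conn=7 S1=4 S2=23 S3=23 S4=11 blocked=[]
Op 4: conn=7 S1=4 S2=23 S3=40 S4=11 blocked=[]
Op 5: conn=-11 S1=4 S2=5 S3=40 S4=11 blocked=[1, 2, 3, 4]
Op 6: conn=12 S1=4 S2=5 S3=40 S4=11 blocked=[]
Op 7: conn=42 S1=4 S2=5 S3=40 S4=11 blocked=[]
Op 8: conn=34 S1=4 S2=-3 S3=40 S4=11 blocked=[2]
Op 9: conn=34 S1=11 S2=-3 S3=40 S4=11 blocked=[2]
Op 10: conn=23 S1=11 S2=-3 S3=29 S4=11 blocked=[2]

Answer: S2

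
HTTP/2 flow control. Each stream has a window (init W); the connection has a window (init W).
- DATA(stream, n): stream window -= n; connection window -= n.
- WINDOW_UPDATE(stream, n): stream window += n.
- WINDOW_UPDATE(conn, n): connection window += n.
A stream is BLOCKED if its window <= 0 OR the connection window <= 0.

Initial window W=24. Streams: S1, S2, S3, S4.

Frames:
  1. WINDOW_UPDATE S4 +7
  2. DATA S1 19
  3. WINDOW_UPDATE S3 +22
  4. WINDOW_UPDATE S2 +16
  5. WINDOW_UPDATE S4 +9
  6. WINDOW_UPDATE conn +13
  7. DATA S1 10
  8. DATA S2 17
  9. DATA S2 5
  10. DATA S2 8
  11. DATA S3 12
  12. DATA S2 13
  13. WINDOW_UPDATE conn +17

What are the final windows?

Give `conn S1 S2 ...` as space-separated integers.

Answer: -30 -5 -3 34 40

Derivation:
Op 1: conn=24 S1=24 S2=24 S3=24 S4=31 blocked=[]
Op 2: conn=5 S1=5 S2=24 S3=24 S4=31 blocked=[]
Op 3: conn=5 S1=5 S2=24 S3=46 S4=31 blocked=[]
Op 4: conn=5 S1=5 S2=40 S3=46 S4=31 blocked=[]
Op 5: conn=5 S1=5 S2=40 S3=46 S4=40 blocked=[]
Op 6: conn=18 S1=5 S2=40 S3=46 S4=40 blocked=[]
Op 7: conn=8 S1=-5 S2=40 S3=46 S4=40 blocked=[1]
Op 8: conn=-9 S1=-5 S2=23 S3=46 S4=40 blocked=[1, 2, 3, 4]
Op 9: conn=-14 S1=-5 S2=18 S3=46 S4=40 blocked=[1, 2, 3, 4]
Op 10: conn=-22 S1=-5 S2=10 S3=46 S4=40 blocked=[1, 2, 3, 4]
Op 11: conn=-34 S1=-5 S2=10 S3=34 S4=40 blocked=[1, 2, 3, 4]
Op 12: conn=-47 S1=-5 S2=-3 S3=34 S4=40 blocked=[1, 2, 3, 4]
Op 13: conn=-30 S1=-5 S2=-3 S3=34 S4=40 blocked=[1, 2, 3, 4]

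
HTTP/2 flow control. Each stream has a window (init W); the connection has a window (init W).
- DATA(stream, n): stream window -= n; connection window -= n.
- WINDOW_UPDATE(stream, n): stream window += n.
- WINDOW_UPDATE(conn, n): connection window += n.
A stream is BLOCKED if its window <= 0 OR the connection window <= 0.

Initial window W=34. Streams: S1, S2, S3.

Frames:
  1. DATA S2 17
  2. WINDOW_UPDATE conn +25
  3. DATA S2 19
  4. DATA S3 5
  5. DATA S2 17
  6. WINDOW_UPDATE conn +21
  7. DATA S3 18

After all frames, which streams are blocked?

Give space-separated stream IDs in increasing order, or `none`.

Answer: S2

Derivation:
Op 1: conn=17 S1=34 S2=17 S3=34 blocked=[]
Op 2: conn=42 S1=34 S2=17 S3=34 blocked=[]
Op 3: conn=23 S1=34 S2=-2 S3=34 blocked=[2]
Op 4: conn=18 S1=34 S2=-2 S3=29 blocked=[2]
Op 5: conn=1 S1=34 S2=-19 S3=29 blocked=[2]
Op 6: conn=22 S1=34 S2=-19 S3=29 blocked=[2]
Op 7: conn=4 S1=34 S2=-19 S3=11 blocked=[2]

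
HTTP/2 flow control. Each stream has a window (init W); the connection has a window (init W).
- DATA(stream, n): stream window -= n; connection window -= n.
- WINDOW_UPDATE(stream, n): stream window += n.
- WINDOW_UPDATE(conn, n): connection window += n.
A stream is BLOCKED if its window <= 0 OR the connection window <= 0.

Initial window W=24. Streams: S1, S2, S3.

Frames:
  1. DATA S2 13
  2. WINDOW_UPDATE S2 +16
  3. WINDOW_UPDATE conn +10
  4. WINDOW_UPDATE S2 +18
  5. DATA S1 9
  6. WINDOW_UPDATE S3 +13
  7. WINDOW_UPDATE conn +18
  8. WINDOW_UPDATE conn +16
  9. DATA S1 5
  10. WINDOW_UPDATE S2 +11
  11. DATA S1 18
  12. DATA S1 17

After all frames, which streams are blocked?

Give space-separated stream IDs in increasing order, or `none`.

Op 1: conn=11 S1=24 S2=11 S3=24 blocked=[]
Op 2: conn=11 S1=24 S2=27 S3=24 blocked=[]
Op 3: conn=21 S1=24 S2=27 S3=24 blocked=[]
Op 4: conn=21 S1=24 S2=45 S3=24 blocked=[]
Op 5: conn=12 S1=15 S2=45 S3=24 blocked=[]
Op 6: conn=12 S1=15 S2=45 S3=37 blocked=[]
Op 7: conn=30 S1=15 S2=45 S3=37 blocked=[]
Op 8: conn=46 S1=15 S2=45 S3=37 blocked=[]
Op 9: conn=41 S1=10 S2=45 S3=37 blocked=[]
Op 10: conn=41 S1=10 S2=56 S3=37 blocked=[]
Op 11: conn=23 S1=-8 S2=56 S3=37 blocked=[1]
Op 12: conn=6 S1=-25 S2=56 S3=37 blocked=[1]

Answer: S1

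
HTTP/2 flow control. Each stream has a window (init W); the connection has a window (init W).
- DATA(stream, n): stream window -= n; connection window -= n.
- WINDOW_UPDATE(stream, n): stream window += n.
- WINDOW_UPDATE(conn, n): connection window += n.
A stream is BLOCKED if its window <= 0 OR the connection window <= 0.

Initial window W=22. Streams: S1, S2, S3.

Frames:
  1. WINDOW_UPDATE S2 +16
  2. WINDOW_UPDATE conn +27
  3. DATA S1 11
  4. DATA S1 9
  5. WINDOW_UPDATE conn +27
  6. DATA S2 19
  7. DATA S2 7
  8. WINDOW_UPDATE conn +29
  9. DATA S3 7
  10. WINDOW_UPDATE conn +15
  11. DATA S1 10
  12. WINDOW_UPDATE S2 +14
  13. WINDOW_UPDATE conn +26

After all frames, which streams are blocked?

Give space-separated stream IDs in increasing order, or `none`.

Op 1: conn=22 S1=22 S2=38 S3=22 blocked=[]
Op 2: conn=49 S1=22 S2=38 S3=22 blocked=[]
Op 3: conn=38 S1=11 S2=38 S3=22 blocked=[]
Op 4: conn=29 S1=2 S2=38 S3=22 blocked=[]
Op 5: conn=56 S1=2 S2=38 S3=22 blocked=[]
Op 6: conn=37 S1=2 S2=19 S3=22 blocked=[]
Op 7: conn=30 S1=2 S2=12 S3=22 blocked=[]
Op 8: conn=59 S1=2 S2=12 S3=22 blocked=[]
Op 9: conn=52 S1=2 S2=12 S3=15 blocked=[]
Op 10: conn=67 S1=2 S2=12 S3=15 blocked=[]
Op 11: conn=57 S1=-8 S2=12 S3=15 blocked=[1]
Op 12: conn=57 S1=-8 S2=26 S3=15 blocked=[1]
Op 13: conn=83 S1=-8 S2=26 S3=15 blocked=[1]

Answer: S1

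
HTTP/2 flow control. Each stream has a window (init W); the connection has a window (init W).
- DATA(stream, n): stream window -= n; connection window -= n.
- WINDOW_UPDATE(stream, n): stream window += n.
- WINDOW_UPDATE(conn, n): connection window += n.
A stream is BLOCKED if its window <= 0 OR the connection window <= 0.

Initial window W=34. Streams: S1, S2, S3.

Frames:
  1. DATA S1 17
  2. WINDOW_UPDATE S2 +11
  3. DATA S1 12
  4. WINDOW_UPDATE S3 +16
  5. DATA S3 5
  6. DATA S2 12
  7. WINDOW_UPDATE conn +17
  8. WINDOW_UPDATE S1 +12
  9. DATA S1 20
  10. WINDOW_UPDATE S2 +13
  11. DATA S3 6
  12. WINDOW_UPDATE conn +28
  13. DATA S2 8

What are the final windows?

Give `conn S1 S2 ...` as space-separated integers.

Answer: -1 -3 38 39

Derivation:
Op 1: conn=17 S1=17 S2=34 S3=34 blocked=[]
Op 2: conn=17 S1=17 S2=45 S3=34 blocked=[]
Op 3: conn=5 S1=5 S2=45 S3=34 blocked=[]
Op 4: conn=5 S1=5 S2=45 S3=50 blocked=[]
Op 5: conn=0 S1=5 S2=45 S3=45 blocked=[1, 2, 3]
Op 6: conn=-12 S1=5 S2=33 S3=45 blocked=[1, 2, 3]
Op 7: conn=5 S1=5 S2=33 S3=45 blocked=[]
Op 8: conn=5 S1=17 S2=33 S3=45 blocked=[]
Op 9: conn=-15 S1=-3 S2=33 S3=45 blocked=[1, 2, 3]
Op 10: conn=-15 S1=-3 S2=46 S3=45 blocked=[1, 2, 3]
Op 11: conn=-21 S1=-3 S2=46 S3=39 blocked=[1, 2, 3]
Op 12: conn=7 S1=-3 S2=46 S3=39 blocked=[1]
Op 13: conn=-1 S1=-3 S2=38 S3=39 blocked=[1, 2, 3]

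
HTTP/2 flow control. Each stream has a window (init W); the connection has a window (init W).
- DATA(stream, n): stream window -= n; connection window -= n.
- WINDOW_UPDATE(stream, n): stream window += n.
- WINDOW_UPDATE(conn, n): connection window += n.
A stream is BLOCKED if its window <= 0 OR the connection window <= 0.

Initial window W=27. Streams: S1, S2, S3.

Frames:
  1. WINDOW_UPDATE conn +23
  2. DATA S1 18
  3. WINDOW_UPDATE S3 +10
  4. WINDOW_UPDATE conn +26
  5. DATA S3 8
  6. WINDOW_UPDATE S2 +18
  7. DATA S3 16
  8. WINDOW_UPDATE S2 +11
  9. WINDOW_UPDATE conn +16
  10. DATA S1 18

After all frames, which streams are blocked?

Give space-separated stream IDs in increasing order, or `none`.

Answer: S1

Derivation:
Op 1: conn=50 S1=27 S2=27 S3=27 blocked=[]
Op 2: conn=32 S1=9 S2=27 S3=27 blocked=[]
Op 3: conn=32 S1=9 S2=27 S3=37 blocked=[]
Op 4: conn=58 S1=9 S2=27 S3=37 blocked=[]
Op 5: conn=50 S1=9 S2=27 S3=29 blocked=[]
Op 6: conn=50 S1=9 S2=45 S3=29 blocked=[]
Op 7: conn=34 S1=9 S2=45 S3=13 blocked=[]
Op 8: conn=34 S1=9 S2=56 S3=13 blocked=[]
Op 9: conn=50 S1=9 S2=56 S3=13 blocked=[]
Op 10: conn=32 S1=-9 S2=56 S3=13 blocked=[1]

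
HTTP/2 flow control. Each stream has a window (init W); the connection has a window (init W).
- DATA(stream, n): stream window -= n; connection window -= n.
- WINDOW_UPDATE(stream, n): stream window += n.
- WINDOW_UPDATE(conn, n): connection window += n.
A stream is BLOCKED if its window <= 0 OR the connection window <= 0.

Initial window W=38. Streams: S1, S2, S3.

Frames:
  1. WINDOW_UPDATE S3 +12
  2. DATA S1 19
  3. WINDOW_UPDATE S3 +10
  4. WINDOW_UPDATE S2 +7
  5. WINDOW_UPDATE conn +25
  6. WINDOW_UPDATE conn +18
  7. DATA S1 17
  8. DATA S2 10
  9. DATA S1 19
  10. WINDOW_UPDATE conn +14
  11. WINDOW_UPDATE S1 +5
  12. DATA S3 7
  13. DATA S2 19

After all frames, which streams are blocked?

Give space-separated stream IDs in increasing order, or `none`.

Op 1: conn=38 S1=38 S2=38 S3=50 blocked=[]
Op 2: conn=19 S1=19 S2=38 S3=50 blocked=[]
Op 3: conn=19 S1=19 S2=38 S3=60 blocked=[]
Op 4: conn=19 S1=19 S2=45 S3=60 blocked=[]
Op 5: conn=44 S1=19 S2=45 S3=60 blocked=[]
Op 6: conn=62 S1=19 S2=45 S3=60 blocked=[]
Op 7: conn=45 S1=2 S2=45 S3=60 blocked=[]
Op 8: conn=35 S1=2 S2=35 S3=60 blocked=[]
Op 9: conn=16 S1=-17 S2=35 S3=60 blocked=[1]
Op 10: conn=30 S1=-17 S2=35 S3=60 blocked=[1]
Op 11: conn=30 S1=-12 S2=35 S3=60 blocked=[1]
Op 12: conn=23 S1=-12 S2=35 S3=53 blocked=[1]
Op 13: conn=4 S1=-12 S2=16 S3=53 blocked=[1]

Answer: S1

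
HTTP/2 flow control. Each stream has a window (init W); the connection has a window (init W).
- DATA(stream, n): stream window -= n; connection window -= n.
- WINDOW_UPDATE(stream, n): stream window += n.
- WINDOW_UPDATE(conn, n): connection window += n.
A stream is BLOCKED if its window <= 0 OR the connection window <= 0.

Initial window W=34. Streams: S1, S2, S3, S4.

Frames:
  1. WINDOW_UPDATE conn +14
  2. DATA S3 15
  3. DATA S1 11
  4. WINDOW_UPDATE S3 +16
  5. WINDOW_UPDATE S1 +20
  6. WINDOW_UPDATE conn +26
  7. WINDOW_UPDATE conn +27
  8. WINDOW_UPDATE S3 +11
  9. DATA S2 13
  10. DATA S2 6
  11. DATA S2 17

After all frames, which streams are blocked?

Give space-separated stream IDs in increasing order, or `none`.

Op 1: conn=48 S1=34 S2=34 S3=34 S4=34 blocked=[]
Op 2: conn=33 S1=34 S2=34 S3=19 S4=34 blocked=[]
Op 3: conn=22 S1=23 S2=34 S3=19 S4=34 blocked=[]
Op 4: conn=22 S1=23 S2=34 S3=35 S4=34 blocked=[]
Op 5: conn=22 S1=43 S2=34 S3=35 S4=34 blocked=[]
Op 6: conn=48 S1=43 S2=34 S3=35 S4=34 blocked=[]
Op 7: conn=75 S1=43 S2=34 S3=35 S4=34 blocked=[]
Op 8: conn=75 S1=43 S2=34 S3=46 S4=34 blocked=[]
Op 9: conn=62 S1=43 S2=21 S3=46 S4=34 blocked=[]
Op 10: conn=56 S1=43 S2=15 S3=46 S4=34 blocked=[]
Op 11: conn=39 S1=43 S2=-2 S3=46 S4=34 blocked=[2]

Answer: S2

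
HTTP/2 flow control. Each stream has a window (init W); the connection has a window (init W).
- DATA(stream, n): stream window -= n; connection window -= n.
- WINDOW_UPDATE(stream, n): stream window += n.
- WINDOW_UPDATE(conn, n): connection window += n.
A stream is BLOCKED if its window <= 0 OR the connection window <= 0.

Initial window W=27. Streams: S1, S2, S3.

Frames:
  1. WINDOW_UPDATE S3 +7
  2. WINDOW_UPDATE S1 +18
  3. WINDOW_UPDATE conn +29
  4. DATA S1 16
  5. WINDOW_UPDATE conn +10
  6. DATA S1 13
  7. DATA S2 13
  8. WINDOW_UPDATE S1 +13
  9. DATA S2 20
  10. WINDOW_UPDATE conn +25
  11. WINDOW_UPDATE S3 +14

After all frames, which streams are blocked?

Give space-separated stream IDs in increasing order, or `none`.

Answer: S2

Derivation:
Op 1: conn=27 S1=27 S2=27 S3=34 blocked=[]
Op 2: conn=27 S1=45 S2=27 S3=34 blocked=[]
Op 3: conn=56 S1=45 S2=27 S3=34 blocked=[]
Op 4: conn=40 S1=29 S2=27 S3=34 blocked=[]
Op 5: conn=50 S1=29 S2=27 S3=34 blocked=[]
Op 6: conn=37 S1=16 S2=27 S3=34 blocked=[]
Op 7: conn=24 S1=16 S2=14 S3=34 blocked=[]
Op 8: conn=24 S1=29 S2=14 S3=34 blocked=[]
Op 9: conn=4 S1=29 S2=-6 S3=34 blocked=[2]
Op 10: conn=29 S1=29 S2=-6 S3=34 blocked=[2]
Op 11: conn=29 S1=29 S2=-6 S3=48 blocked=[2]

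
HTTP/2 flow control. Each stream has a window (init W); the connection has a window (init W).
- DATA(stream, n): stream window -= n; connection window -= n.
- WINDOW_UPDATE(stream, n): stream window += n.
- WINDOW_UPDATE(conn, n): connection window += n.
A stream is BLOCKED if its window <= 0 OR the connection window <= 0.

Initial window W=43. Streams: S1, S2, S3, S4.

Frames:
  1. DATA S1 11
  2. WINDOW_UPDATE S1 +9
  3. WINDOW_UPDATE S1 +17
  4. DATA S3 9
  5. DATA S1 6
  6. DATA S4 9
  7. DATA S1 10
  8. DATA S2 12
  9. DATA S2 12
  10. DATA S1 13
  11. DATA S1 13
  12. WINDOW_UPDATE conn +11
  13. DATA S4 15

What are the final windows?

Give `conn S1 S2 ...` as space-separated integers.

Op 1: conn=32 S1=32 S2=43 S3=43 S4=43 blocked=[]
Op 2: conn=32 S1=41 S2=43 S3=43 S4=43 blocked=[]
Op 3: conn=32 S1=58 S2=43 S3=43 S4=43 blocked=[]
Op 4: conn=23 S1=58 S2=43 S3=34 S4=43 blocked=[]
Op 5: conn=17 S1=52 S2=43 S3=34 S4=43 blocked=[]
Op 6: conn=8 S1=52 S2=43 S3=34 S4=34 blocked=[]
Op 7: conn=-2 S1=42 S2=43 S3=34 S4=34 blocked=[1, 2, 3, 4]
Op 8: conn=-14 S1=42 S2=31 S3=34 S4=34 blocked=[1, 2, 3, 4]
Op 9: conn=-26 S1=42 S2=19 S3=34 S4=34 blocked=[1, 2, 3, 4]
Op 10: conn=-39 S1=29 S2=19 S3=34 S4=34 blocked=[1, 2, 3, 4]
Op 11: conn=-52 S1=16 S2=19 S3=34 S4=34 blocked=[1, 2, 3, 4]
Op 12: conn=-41 S1=16 S2=19 S3=34 S4=34 blocked=[1, 2, 3, 4]
Op 13: conn=-56 S1=16 S2=19 S3=34 S4=19 blocked=[1, 2, 3, 4]

Answer: -56 16 19 34 19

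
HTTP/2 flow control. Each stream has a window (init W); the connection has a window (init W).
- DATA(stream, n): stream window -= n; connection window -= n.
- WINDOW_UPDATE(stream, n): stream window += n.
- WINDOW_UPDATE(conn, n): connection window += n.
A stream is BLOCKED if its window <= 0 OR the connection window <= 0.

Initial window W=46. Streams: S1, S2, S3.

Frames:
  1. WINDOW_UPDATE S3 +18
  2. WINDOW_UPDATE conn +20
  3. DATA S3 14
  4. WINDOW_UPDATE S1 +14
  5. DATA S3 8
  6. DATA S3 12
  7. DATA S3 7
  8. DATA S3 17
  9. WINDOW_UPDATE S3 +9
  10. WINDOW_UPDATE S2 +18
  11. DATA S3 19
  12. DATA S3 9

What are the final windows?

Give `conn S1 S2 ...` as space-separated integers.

Op 1: conn=46 S1=46 S2=46 S3=64 blocked=[]
Op 2: conn=66 S1=46 S2=46 S3=64 blocked=[]
Op 3: conn=52 S1=46 S2=46 S3=50 blocked=[]
Op 4: conn=52 S1=60 S2=46 S3=50 blocked=[]
Op 5: conn=44 S1=60 S2=46 S3=42 blocked=[]
Op 6: conn=32 S1=60 S2=46 S3=30 blocked=[]
Op 7: conn=25 S1=60 S2=46 S3=23 blocked=[]
Op 8: conn=8 S1=60 S2=46 S3=6 blocked=[]
Op 9: conn=8 S1=60 S2=46 S3=15 blocked=[]
Op 10: conn=8 S1=60 S2=64 S3=15 blocked=[]
Op 11: conn=-11 S1=60 S2=64 S3=-4 blocked=[1, 2, 3]
Op 12: conn=-20 S1=60 S2=64 S3=-13 blocked=[1, 2, 3]

Answer: -20 60 64 -13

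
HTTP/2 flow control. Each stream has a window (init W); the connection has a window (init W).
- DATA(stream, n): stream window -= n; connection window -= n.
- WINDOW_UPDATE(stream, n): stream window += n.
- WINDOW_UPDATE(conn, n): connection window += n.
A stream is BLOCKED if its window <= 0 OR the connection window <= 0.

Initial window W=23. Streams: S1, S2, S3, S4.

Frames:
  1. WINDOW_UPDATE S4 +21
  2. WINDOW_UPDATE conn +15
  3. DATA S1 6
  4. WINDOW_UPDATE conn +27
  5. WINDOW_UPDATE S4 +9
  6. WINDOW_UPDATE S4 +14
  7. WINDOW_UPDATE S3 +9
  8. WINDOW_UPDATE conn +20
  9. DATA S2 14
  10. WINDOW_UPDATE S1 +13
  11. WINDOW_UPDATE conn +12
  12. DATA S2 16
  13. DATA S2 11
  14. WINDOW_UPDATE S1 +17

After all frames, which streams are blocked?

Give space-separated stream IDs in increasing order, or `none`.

Answer: S2

Derivation:
Op 1: conn=23 S1=23 S2=23 S3=23 S4=44 blocked=[]
Op 2: conn=38 S1=23 S2=23 S3=23 S4=44 blocked=[]
Op 3: conn=32 S1=17 S2=23 S3=23 S4=44 blocked=[]
Op 4: conn=59 S1=17 S2=23 S3=23 S4=44 blocked=[]
Op 5: conn=59 S1=17 S2=23 S3=23 S4=53 blocked=[]
Op 6: conn=59 S1=17 S2=23 S3=23 S4=67 blocked=[]
Op 7: conn=59 S1=17 S2=23 S3=32 S4=67 blocked=[]
Op 8: conn=79 S1=17 S2=23 S3=32 S4=67 blocked=[]
Op 9: conn=65 S1=17 S2=9 S3=32 S4=67 blocked=[]
Op 10: conn=65 S1=30 S2=9 S3=32 S4=67 blocked=[]
Op 11: conn=77 S1=30 S2=9 S3=32 S4=67 blocked=[]
Op 12: conn=61 S1=30 S2=-7 S3=32 S4=67 blocked=[2]
Op 13: conn=50 S1=30 S2=-18 S3=32 S4=67 blocked=[2]
Op 14: conn=50 S1=47 S2=-18 S3=32 S4=67 blocked=[2]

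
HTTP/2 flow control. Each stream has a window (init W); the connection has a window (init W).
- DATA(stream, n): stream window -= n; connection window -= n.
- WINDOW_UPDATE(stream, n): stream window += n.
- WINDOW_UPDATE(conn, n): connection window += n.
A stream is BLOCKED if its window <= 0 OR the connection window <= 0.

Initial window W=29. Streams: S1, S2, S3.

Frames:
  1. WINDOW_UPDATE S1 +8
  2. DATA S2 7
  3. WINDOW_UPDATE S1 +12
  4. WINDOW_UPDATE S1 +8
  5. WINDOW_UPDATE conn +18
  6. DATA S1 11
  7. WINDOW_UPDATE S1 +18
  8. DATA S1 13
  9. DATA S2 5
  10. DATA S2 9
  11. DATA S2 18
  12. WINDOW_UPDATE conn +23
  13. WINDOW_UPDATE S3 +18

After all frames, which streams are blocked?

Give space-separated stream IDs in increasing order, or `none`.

Op 1: conn=29 S1=37 S2=29 S3=29 blocked=[]
Op 2: conn=22 S1=37 S2=22 S3=29 blocked=[]
Op 3: conn=22 S1=49 S2=22 S3=29 blocked=[]
Op 4: conn=22 S1=57 S2=22 S3=29 blocked=[]
Op 5: conn=40 S1=57 S2=22 S3=29 blocked=[]
Op 6: conn=29 S1=46 S2=22 S3=29 blocked=[]
Op 7: conn=29 S1=64 S2=22 S3=29 blocked=[]
Op 8: conn=16 S1=51 S2=22 S3=29 blocked=[]
Op 9: conn=11 S1=51 S2=17 S3=29 blocked=[]
Op 10: conn=2 S1=51 S2=8 S3=29 blocked=[]
Op 11: conn=-16 S1=51 S2=-10 S3=29 blocked=[1, 2, 3]
Op 12: conn=7 S1=51 S2=-10 S3=29 blocked=[2]
Op 13: conn=7 S1=51 S2=-10 S3=47 blocked=[2]

Answer: S2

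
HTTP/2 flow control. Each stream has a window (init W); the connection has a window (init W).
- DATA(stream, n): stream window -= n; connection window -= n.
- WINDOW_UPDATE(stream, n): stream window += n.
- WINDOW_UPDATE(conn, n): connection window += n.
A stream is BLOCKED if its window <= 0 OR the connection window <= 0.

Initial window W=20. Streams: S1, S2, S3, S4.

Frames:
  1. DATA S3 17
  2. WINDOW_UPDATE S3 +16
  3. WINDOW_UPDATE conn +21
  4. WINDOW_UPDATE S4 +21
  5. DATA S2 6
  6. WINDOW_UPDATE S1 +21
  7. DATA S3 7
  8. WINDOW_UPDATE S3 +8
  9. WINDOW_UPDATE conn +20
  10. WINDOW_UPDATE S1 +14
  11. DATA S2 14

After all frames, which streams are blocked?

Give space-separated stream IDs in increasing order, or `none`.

Op 1: conn=3 S1=20 S2=20 S3=3 S4=20 blocked=[]
Op 2: conn=3 S1=20 S2=20 S3=19 S4=20 blocked=[]
Op 3: conn=24 S1=20 S2=20 S3=19 S4=20 blocked=[]
Op 4: conn=24 S1=20 S2=20 S3=19 S4=41 blocked=[]
Op 5: conn=18 S1=20 S2=14 S3=19 S4=41 blocked=[]
Op 6: conn=18 S1=41 S2=14 S3=19 S4=41 blocked=[]
Op 7: conn=11 S1=41 S2=14 S3=12 S4=41 blocked=[]
Op 8: conn=11 S1=41 S2=14 S3=20 S4=41 blocked=[]
Op 9: conn=31 S1=41 S2=14 S3=20 S4=41 blocked=[]
Op 10: conn=31 S1=55 S2=14 S3=20 S4=41 blocked=[]
Op 11: conn=17 S1=55 S2=0 S3=20 S4=41 blocked=[2]

Answer: S2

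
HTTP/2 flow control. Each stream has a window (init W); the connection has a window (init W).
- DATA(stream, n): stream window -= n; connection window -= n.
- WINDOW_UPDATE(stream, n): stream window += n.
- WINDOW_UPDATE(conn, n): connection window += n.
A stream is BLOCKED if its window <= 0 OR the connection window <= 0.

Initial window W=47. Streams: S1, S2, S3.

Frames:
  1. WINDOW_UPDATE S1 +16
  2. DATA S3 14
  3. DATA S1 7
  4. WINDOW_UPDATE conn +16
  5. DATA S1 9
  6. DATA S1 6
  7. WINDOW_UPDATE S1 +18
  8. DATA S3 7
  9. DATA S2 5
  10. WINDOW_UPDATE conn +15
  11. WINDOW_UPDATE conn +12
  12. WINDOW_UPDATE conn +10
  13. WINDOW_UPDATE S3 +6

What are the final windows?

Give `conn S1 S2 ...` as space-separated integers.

Op 1: conn=47 S1=63 S2=47 S3=47 blocked=[]
Op 2: conn=33 S1=63 S2=47 S3=33 blocked=[]
Op 3: conn=26 S1=56 S2=47 S3=33 blocked=[]
Op 4: conn=42 S1=56 S2=47 S3=33 blocked=[]
Op 5: conn=33 S1=47 S2=47 S3=33 blocked=[]
Op 6: conn=27 S1=41 S2=47 S3=33 blocked=[]
Op 7: conn=27 S1=59 S2=47 S3=33 blocked=[]
Op 8: conn=20 S1=59 S2=47 S3=26 blocked=[]
Op 9: conn=15 S1=59 S2=42 S3=26 blocked=[]
Op 10: conn=30 S1=59 S2=42 S3=26 blocked=[]
Op 11: conn=42 S1=59 S2=42 S3=26 blocked=[]
Op 12: conn=52 S1=59 S2=42 S3=26 blocked=[]
Op 13: conn=52 S1=59 S2=42 S3=32 blocked=[]

Answer: 52 59 42 32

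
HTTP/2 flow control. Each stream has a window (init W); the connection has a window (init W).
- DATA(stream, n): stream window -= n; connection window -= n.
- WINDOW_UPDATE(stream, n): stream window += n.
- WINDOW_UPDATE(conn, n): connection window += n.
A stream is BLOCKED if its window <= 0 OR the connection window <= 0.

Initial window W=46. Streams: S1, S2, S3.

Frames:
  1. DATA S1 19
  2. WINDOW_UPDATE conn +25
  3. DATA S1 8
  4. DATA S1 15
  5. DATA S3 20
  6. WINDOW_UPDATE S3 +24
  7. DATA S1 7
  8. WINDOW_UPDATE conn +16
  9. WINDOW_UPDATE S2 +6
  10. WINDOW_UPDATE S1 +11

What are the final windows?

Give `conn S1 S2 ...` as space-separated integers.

Answer: 18 8 52 50

Derivation:
Op 1: conn=27 S1=27 S2=46 S3=46 blocked=[]
Op 2: conn=52 S1=27 S2=46 S3=46 blocked=[]
Op 3: conn=44 S1=19 S2=46 S3=46 blocked=[]
Op 4: conn=29 S1=4 S2=46 S3=46 blocked=[]
Op 5: conn=9 S1=4 S2=46 S3=26 blocked=[]
Op 6: conn=9 S1=4 S2=46 S3=50 blocked=[]
Op 7: conn=2 S1=-3 S2=46 S3=50 blocked=[1]
Op 8: conn=18 S1=-3 S2=46 S3=50 blocked=[1]
Op 9: conn=18 S1=-3 S2=52 S3=50 blocked=[1]
Op 10: conn=18 S1=8 S2=52 S3=50 blocked=[]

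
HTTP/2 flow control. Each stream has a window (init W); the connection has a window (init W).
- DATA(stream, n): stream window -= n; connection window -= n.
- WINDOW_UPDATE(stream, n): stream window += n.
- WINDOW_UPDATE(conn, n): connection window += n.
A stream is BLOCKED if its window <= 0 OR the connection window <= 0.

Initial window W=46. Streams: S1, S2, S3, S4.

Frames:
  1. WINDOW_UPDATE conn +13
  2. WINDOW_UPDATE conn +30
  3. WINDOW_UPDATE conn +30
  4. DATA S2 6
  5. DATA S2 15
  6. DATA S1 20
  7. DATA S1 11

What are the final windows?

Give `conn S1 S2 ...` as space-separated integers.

Op 1: conn=59 S1=46 S2=46 S3=46 S4=46 blocked=[]
Op 2: conn=89 S1=46 S2=46 S3=46 S4=46 blocked=[]
Op 3: conn=119 S1=46 S2=46 S3=46 S4=46 blocked=[]
Op 4: conn=113 S1=46 S2=40 S3=46 S4=46 blocked=[]
Op 5: conn=98 S1=46 S2=25 S3=46 S4=46 blocked=[]
Op 6: conn=78 S1=26 S2=25 S3=46 S4=46 blocked=[]
Op 7: conn=67 S1=15 S2=25 S3=46 S4=46 blocked=[]

Answer: 67 15 25 46 46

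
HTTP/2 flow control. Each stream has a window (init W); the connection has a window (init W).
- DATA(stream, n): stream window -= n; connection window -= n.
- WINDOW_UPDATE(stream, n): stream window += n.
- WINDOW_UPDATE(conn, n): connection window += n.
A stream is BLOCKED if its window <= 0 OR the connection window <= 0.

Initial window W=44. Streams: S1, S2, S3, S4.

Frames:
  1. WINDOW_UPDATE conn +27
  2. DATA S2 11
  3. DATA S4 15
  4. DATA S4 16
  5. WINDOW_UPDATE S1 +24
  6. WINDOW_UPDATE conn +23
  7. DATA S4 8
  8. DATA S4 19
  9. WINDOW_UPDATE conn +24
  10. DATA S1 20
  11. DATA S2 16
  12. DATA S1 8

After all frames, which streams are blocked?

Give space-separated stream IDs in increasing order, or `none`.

Op 1: conn=71 S1=44 S2=44 S3=44 S4=44 blocked=[]
Op 2: conn=60 S1=44 S2=33 S3=44 S4=44 blocked=[]
Op 3: conn=45 S1=44 S2=33 S3=44 S4=29 blocked=[]
Op 4: conn=29 S1=44 S2=33 S3=44 S4=13 blocked=[]
Op 5: conn=29 S1=68 S2=33 S3=44 S4=13 blocked=[]
Op 6: conn=52 S1=68 S2=33 S3=44 S4=13 blocked=[]
Op 7: conn=44 S1=68 S2=33 S3=44 S4=5 blocked=[]
Op 8: conn=25 S1=68 S2=33 S3=44 S4=-14 blocked=[4]
Op 9: conn=49 S1=68 S2=33 S3=44 S4=-14 blocked=[4]
Op 10: conn=29 S1=48 S2=33 S3=44 S4=-14 blocked=[4]
Op 11: conn=13 S1=48 S2=17 S3=44 S4=-14 blocked=[4]
Op 12: conn=5 S1=40 S2=17 S3=44 S4=-14 blocked=[4]

Answer: S4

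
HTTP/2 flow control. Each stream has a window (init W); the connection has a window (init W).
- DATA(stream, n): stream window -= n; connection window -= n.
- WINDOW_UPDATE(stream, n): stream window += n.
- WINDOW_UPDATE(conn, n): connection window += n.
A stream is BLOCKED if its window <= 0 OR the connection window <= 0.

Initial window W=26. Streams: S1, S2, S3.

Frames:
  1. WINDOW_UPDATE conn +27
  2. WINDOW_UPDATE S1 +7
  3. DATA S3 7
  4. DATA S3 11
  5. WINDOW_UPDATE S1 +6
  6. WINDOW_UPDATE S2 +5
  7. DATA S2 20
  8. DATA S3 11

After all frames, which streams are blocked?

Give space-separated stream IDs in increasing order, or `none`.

Answer: S3

Derivation:
Op 1: conn=53 S1=26 S2=26 S3=26 blocked=[]
Op 2: conn=53 S1=33 S2=26 S3=26 blocked=[]
Op 3: conn=46 S1=33 S2=26 S3=19 blocked=[]
Op 4: conn=35 S1=33 S2=26 S3=8 blocked=[]
Op 5: conn=35 S1=39 S2=26 S3=8 blocked=[]
Op 6: conn=35 S1=39 S2=31 S3=8 blocked=[]
Op 7: conn=15 S1=39 S2=11 S3=8 blocked=[]
Op 8: conn=4 S1=39 S2=11 S3=-3 blocked=[3]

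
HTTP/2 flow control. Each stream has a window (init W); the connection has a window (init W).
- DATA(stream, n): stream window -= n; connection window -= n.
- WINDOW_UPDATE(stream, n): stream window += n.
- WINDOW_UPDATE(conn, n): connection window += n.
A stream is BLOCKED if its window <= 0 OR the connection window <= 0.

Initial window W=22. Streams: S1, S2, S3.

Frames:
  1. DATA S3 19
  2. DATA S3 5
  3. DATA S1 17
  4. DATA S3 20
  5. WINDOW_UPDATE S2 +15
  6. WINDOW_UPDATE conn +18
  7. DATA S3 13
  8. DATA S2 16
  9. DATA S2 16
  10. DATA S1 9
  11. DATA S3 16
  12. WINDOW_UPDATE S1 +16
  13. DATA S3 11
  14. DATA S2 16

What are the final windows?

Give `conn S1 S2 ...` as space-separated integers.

Op 1: conn=3 S1=22 S2=22 S3=3 blocked=[]
Op 2: conn=-2 S1=22 S2=22 S3=-2 blocked=[1, 2, 3]
Op 3: conn=-19 S1=5 S2=22 S3=-2 blocked=[1, 2, 3]
Op 4: conn=-39 S1=5 S2=22 S3=-22 blocked=[1, 2, 3]
Op 5: conn=-39 S1=5 S2=37 S3=-22 blocked=[1, 2, 3]
Op 6: conn=-21 S1=5 S2=37 S3=-22 blocked=[1, 2, 3]
Op 7: conn=-34 S1=5 S2=37 S3=-35 blocked=[1, 2, 3]
Op 8: conn=-50 S1=5 S2=21 S3=-35 blocked=[1, 2, 3]
Op 9: conn=-66 S1=5 S2=5 S3=-35 blocked=[1, 2, 3]
Op 10: conn=-75 S1=-4 S2=5 S3=-35 blocked=[1, 2, 3]
Op 11: conn=-91 S1=-4 S2=5 S3=-51 blocked=[1, 2, 3]
Op 12: conn=-91 S1=12 S2=5 S3=-51 blocked=[1, 2, 3]
Op 13: conn=-102 S1=12 S2=5 S3=-62 blocked=[1, 2, 3]
Op 14: conn=-118 S1=12 S2=-11 S3=-62 blocked=[1, 2, 3]

Answer: -118 12 -11 -62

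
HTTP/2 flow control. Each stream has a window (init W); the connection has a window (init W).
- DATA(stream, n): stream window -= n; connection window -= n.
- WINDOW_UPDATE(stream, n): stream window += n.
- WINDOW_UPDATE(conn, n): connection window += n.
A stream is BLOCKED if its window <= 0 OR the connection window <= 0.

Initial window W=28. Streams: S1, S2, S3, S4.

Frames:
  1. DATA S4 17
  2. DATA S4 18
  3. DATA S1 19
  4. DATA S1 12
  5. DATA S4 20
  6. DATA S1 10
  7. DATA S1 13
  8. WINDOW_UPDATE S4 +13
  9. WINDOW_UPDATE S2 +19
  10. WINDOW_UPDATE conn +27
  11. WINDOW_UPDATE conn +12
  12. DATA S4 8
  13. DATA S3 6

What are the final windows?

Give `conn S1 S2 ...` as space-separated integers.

Answer: -56 -26 47 22 -22

Derivation:
Op 1: conn=11 S1=28 S2=28 S3=28 S4=11 blocked=[]
Op 2: conn=-7 S1=28 S2=28 S3=28 S4=-7 blocked=[1, 2, 3, 4]
Op 3: conn=-26 S1=9 S2=28 S3=28 S4=-7 blocked=[1, 2, 3, 4]
Op 4: conn=-38 S1=-3 S2=28 S3=28 S4=-7 blocked=[1, 2, 3, 4]
Op 5: conn=-58 S1=-3 S2=28 S3=28 S4=-27 blocked=[1, 2, 3, 4]
Op 6: conn=-68 S1=-13 S2=28 S3=28 S4=-27 blocked=[1, 2, 3, 4]
Op 7: conn=-81 S1=-26 S2=28 S3=28 S4=-27 blocked=[1, 2, 3, 4]
Op 8: conn=-81 S1=-26 S2=28 S3=28 S4=-14 blocked=[1, 2, 3, 4]
Op 9: conn=-81 S1=-26 S2=47 S3=28 S4=-14 blocked=[1, 2, 3, 4]
Op 10: conn=-54 S1=-26 S2=47 S3=28 S4=-14 blocked=[1, 2, 3, 4]
Op 11: conn=-42 S1=-26 S2=47 S3=28 S4=-14 blocked=[1, 2, 3, 4]
Op 12: conn=-50 S1=-26 S2=47 S3=28 S4=-22 blocked=[1, 2, 3, 4]
Op 13: conn=-56 S1=-26 S2=47 S3=22 S4=-22 blocked=[1, 2, 3, 4]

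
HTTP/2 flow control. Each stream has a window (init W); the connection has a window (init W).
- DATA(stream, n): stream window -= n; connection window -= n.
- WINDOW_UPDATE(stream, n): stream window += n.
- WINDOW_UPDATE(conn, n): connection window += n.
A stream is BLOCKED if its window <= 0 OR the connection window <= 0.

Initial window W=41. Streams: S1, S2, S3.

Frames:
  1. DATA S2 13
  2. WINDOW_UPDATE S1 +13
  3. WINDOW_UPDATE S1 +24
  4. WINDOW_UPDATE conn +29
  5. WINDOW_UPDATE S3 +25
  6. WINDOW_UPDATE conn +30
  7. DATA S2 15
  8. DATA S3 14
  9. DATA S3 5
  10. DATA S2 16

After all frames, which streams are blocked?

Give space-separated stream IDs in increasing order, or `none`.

Answer: S2

Derivation:
Op 1: conn=28 S1=41 S2=28 S3=41 blocked=[]
Op 2: conn=28 S1=54 S2=28 S3=41 blocked=[]
Op 3: conn=28 S1=78 S2=28 S3=41 blocked=[]
Op 4: conn=57 S1=78 S2=28 S3=41 blocked=[]
Op 5: conn=57 S1=78 S2=28 S3=66 blocked=[]
Op 6: conn=87 S1=78 S2=28 S3=66 blocked=[]
Op 7: conn=72 S1=78 S2=13 S3=66 blocked=[]
Op 8: conn=58 S1=78 S2=13 S3=52 blocked=[]
Op 9: conn=53 S1=78 S2=13 S3=47 blocked=[]
Op 10: conn=37 S1=78 S2=-3 S3=47 blocked=[2]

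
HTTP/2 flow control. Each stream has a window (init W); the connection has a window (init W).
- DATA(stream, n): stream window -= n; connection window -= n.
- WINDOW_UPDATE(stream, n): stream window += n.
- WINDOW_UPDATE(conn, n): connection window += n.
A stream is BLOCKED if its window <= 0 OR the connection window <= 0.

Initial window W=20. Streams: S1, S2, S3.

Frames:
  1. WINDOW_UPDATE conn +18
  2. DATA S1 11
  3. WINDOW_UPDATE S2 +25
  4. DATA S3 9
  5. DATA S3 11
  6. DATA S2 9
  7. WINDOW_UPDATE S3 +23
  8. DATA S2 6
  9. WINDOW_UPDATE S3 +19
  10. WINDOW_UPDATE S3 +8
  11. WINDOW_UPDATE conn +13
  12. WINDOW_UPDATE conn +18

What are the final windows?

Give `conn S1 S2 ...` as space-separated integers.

Answer: 23 9 30 50

Derivation:
Op 1: conn=38 S1=20 S2=20 S3=20 blocked=[]
Op 2: conn=27 S1=9 S2=20 S3=20 blocked=[]
Op 3: conn=27 S1=9 S2=45 S3=20 blocked=[]
Op 4: conn=18 S1=9 S2=45 S3=11 blocked=[]
Op 5: conn=7 S1=9 S2=45 S3=0 blocked=[3]
Op 6: conn=-2 S1=9 S2=36 S3=0 blocked=[1, 2, 3]
Op 7: conn=-2 S1=9 S2=36 S3=23 blocked=[1, 2, 3]
Op 8: conn=-8 S1=9 S2=30 S3=23 blocked=[1, 2, 3]
Op 9: conn=-8 S1=9 S2=30 S3=42 blocked=[1, 2, 3]
Op 10: conn=-8 S1=9 S2=30 S3=50 blocked=[1, 2, 3]
Op 11: conn=5 S1=9 S2=30 S3=50 blocked=[]
Op 12: conn=23 S1=9 S2=30 S3=50 blocked=[]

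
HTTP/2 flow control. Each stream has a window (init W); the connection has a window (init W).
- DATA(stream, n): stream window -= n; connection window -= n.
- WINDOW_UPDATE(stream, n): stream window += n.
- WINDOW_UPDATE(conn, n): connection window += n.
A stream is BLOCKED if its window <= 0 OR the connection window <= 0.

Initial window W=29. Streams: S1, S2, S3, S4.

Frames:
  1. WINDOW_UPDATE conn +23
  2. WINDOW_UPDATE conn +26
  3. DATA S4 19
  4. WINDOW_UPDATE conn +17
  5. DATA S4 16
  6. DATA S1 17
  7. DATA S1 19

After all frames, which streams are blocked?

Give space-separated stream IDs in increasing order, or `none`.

Answer: S1 S4

Derivation:
Op 1: conn=52 S1=29 S2=29 S3=29 S4=29 blocked=[]
Op 2: conn=78 S1=29 S2=29 S3=29 S4=29 blocked=[]
Op 3: conn=59 S1=29 S2=29 S3=29 S4=10 blocked=[]
Op 4: conn=76 S1=29 S2=29 S3=29 S4=10 blocked=[]
Op 5: conn=60 S1=29 S2=29 S3=29 S4=-6 blocked=[4]
Op 6: conn=43 S1=12 S2=29 S3=29 S4=-6 blocked=[4]
Op 7: conn=24 S1=-7 S2=29 S3=29 S4=-6 blocked=[1, 4]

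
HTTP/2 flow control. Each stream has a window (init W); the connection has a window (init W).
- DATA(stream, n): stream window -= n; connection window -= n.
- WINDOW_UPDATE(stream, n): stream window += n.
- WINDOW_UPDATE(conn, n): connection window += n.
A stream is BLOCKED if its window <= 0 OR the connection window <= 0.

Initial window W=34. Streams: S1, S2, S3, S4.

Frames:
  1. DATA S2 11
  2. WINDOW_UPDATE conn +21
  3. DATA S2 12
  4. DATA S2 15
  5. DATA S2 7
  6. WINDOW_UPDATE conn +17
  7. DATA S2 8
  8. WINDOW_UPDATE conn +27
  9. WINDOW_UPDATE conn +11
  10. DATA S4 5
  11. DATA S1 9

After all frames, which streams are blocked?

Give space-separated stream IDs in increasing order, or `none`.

Answer: S2

Derivation:
Op 1: conn=23 S1=34 S2=23 S3=34 S4=34 blocked=[]
Op 2: conn=44 S1=34 S2=23 S3=34 S4=34 blocked=[]
Op 3: conn=32 S1=34 S2=11 S3=34 S4=34 blocked=[]
Op 4: conn=17 S1=34 S2=-4 S3=34 S4=34 blocked=[2]
Op 5: conn=10 S1=34 S2=-11 S3=34 S4=34 blocked=[2]
Op 6: conn=27 S1=34 S2=-11 S3=34 S4=34 blocked=[2]
Op 7: conn=19 S1=34 S2=-19 S3=34 S4=34 blocked=[2]
Op 8: conn=46 S1=34 S2=-19 S3=34 S4=34 blocked=[2]
Op 9: conn=57 S1=34 S2=-19 S3=34 S4=34 blocked=[2]
Op 10: conn=52 S1=34 S2=-19 S3=34 S4=29 blocked=[2]
Op 11: conn=43 S1=25 S2=-19 S3=34 S4=29 blocked=[2]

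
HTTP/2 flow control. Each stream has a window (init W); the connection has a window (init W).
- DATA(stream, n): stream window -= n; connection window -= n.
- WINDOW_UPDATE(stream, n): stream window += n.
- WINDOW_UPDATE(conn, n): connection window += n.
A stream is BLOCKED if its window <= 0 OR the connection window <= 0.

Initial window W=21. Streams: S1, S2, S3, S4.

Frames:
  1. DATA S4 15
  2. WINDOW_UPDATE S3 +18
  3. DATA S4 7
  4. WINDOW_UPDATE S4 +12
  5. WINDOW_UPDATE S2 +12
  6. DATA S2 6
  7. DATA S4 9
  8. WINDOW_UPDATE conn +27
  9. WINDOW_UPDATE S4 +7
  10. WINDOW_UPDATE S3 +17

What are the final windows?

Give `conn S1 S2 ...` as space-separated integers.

Answer: 11 21 27 56 9

Derivation:
Op 1: conn=6 S1=21 S2=21 S3=21 S4=6 blocked=[]
Op 2: conn=6 S1=21 S2=21 S3=39 S4=6 blocked=[]
Op 3: conn=-1 S1=21 S2=21 S3=39 S4=-1 blocked=[1, 2, 3, 4]
Op 4: conn=-1 S1=21 S2=21 S3=39 S4=11 blocked=[1, 2, 3, 4]
Op 5: conn=-1 S1=21 S2=33 S3=39 S4=11 blocked=[1, 2, 3, 4]
Op 6: conn=-7 S1=21 S2=27 S3=39 S4=11 blocked=[1, 2, 3, 4]
Op 7: conn=-16 S1=21 S2=27 S3=39 S4=2 blocked=[1, 2, 3, 4]
Op 8: conn=11 S1=21 S2=27 S3=39 S4=2 blocked=[]
Op 9: conn=11 S1=21 S2=27 S3=39 S4=9 blocked=[]
Op 10: conn=11 S1=21 S2=27 S3=56 S4=9 blocked=[]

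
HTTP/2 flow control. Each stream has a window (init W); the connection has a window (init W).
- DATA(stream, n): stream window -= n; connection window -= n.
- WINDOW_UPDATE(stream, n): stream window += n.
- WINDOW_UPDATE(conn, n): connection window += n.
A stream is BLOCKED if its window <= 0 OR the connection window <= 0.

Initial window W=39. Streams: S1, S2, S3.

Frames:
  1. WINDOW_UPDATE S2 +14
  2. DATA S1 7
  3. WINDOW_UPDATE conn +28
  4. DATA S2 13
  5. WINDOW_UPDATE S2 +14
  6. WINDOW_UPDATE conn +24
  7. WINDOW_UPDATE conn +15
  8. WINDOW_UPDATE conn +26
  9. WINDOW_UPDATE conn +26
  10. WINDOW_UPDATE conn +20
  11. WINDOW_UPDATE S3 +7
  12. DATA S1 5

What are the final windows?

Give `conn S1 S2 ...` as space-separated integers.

Op 1: conn=39 S1=39 S2=53 S3=39 blocked=[]
Op 2: conn=32 S1=32 S2=53 S3=39 blocked=[]
Op 3: conn=60 S1=32 S2=53 S3=39 blocked=[]
Op 4: conn=47 S1=32 S2=40 S3=39 blocked=[]
Op 5: conn=47 S1=32 S2=54 S3=39 blocked=[]
Op 6: conn=71 S1=32 S2=54 S3=39 blocked=[]
Op 7: conn=86 S1=32 S2=54 S3=39 blocked=[]
Op 8: conn=112 S1=32 S2=54 S3=39 blocked=[]
Op 9: conn=138 S1=32 S2=54 S3=39 blocked=[]
Op 10: conn=158 S1=32 S2=54 S3=39 blocked=[]
Op 11: conn=158 S1=32 S2=54 S3=46 blocked=[]
Op 12: conn=153 S1=27 S2=54 S3=46 blocked=[]

Answer: 153 27 54 46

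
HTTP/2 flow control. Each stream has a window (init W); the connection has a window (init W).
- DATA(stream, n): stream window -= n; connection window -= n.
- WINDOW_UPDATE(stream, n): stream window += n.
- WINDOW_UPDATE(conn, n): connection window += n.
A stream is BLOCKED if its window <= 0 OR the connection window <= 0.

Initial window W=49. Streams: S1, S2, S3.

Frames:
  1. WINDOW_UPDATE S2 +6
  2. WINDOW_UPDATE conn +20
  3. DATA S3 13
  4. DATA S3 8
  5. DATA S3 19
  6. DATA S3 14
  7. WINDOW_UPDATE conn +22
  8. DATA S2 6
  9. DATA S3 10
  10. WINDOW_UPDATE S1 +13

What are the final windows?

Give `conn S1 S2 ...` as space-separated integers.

Answer: 21 62 49 -15

Derivation:
Op 1: conn=49 S1=49 S2=55 S3=49 blocked=[]
Op 2: conn=69 S1=49 S2=55 S3=49 blocked=[]
Op 3: conn=56 S1=49 S2=55 S3=36 blocked=[]
Op 4: conn=48 S1=49 S2=55 S3=28 blocked=[]
Op 5: conn=29 S1=49 S2=55 S3=9 blocked=[]
Op 6: conn=15 S1=49 S2=55 S3=-5 blocked=[3]
Op 7: conn=37 S1=49 S2=55 S3=-5 blocked=[3]
Op 8: conn=31 S1=49 S2=49 S3=-5 blocked=[3]
Op 9: conn=21 S1=49 S2=49 S3=-15 blocked=[3]
Op 10: conn=21 S1=62 S2=49 S3=-15 blocked=[3]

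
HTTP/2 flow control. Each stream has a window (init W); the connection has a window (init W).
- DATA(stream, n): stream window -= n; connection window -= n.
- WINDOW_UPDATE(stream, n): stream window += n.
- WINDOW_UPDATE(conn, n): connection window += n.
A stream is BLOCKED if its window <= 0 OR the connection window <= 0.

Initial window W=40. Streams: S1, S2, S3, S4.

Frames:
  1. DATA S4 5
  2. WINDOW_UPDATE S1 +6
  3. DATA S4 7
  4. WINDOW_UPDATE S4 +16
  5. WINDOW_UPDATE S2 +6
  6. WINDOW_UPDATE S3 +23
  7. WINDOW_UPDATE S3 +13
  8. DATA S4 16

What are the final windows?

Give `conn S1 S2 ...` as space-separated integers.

Answer: 12 46 46 76 28

Derivation:
Op 1: conn=35 S1=40 S2=40 S3=40 S4=35 blocked=[]
Op 2: conn=35 S1=46 S2=40 S3=40 S4=35 blocked=[]
Op 3: conn=28 S1=46 S2=40 S3=40 S4=28 blocked=[]
Op 4: conn=28 S1=46 S2=40 S3=40 S4=44 blocked=[]
Op 5: conn=28 S1=46 S2=46 S3=40 S4=44 blocked=[]
Op 6: conn=28 S1=46 S2=46 S3=63 S4=44 blocked=[]
Op 7: conn=28 S1=46 S2=46 S3=76 S4=44 blocked=[]
Op 8: conn=12 S1=46 S2=46 S3=76 S4=28 blocked=[]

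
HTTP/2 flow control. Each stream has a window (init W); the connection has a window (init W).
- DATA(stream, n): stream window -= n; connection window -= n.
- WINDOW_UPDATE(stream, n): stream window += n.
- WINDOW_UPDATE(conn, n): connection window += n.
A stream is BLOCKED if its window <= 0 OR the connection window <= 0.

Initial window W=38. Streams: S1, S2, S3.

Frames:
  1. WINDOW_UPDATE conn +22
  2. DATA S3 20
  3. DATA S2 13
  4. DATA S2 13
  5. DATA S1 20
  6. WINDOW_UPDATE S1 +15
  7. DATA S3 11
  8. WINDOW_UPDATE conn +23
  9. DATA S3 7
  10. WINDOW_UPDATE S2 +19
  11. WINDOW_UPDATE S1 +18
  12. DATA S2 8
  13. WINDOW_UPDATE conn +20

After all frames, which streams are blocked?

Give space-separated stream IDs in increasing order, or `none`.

Op 1: conn=60 S1=38 S2=38 S3=38 blocked=[]
Op 2: conn=40 S1=38 S2=38 S3=18 blocked=[]
Op 3: conn=27 S1=38 S2=25 S3=18 blocked=[]
Op 4: conn=14 S1=38 S2=12 S3=18 blocked=[]
Op 5: conn=-6 S1=18 S2=12 S3=18 blocked=[1, 2, 3]
Op 6: conn=-6 S1=33 S2=12 S3=18 blocked=[1, 2, 3]
Op 7: conn=-17 S1=33 S2=12 S3=7 blocked=[1, 2, 3]
Op 8: conn=6 S1=33 S2=12 S3=7 blocked=[]
Op 9: conn=-1 S1=33 S2=12 S3=0 blocked=[1, 2, 3]
Op 10: conn=-1 S1=33 S2=31 S3=0 blocked=[1, 2, 3]
Op 11: conn=-1 S1=51 S2=31 S3=0 blocked=[1, 2, 3]
Op 12: conn=-9 S1=51 S2=23 S3=0 blocked=[1, 2, 3]
Op 13: conn=11 S1=51 S2=23 S3=0 blocked=[3]

Answer: S3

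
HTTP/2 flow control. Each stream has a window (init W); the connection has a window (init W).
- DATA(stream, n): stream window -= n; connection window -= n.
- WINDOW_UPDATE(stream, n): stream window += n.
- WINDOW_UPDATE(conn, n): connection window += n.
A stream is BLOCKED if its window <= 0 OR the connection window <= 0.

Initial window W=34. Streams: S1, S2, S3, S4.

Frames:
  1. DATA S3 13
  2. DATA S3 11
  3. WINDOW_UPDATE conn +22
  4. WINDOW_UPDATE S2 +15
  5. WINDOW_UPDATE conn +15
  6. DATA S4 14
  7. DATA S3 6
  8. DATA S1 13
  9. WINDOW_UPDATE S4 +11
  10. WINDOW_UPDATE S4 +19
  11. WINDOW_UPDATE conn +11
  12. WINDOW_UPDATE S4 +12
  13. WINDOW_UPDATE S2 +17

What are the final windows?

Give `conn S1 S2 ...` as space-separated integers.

Answer: 25 21 66 4 62

Derivation:
Op 1: conn=21 S1=34 S2=34 S3=21 S4=34 blocked=[]
Op 2: conn=10 S1=34 S2=34 S3=10 S4=34 blocked=[]
Op 3: conn=32 S1=34 S2=34 S3=10 S4=34 blocked=[]
Op 4: conn=32 S1=34 S2=49 S3=10 S4=34 blocked=[]
Op 5: conn=47 S1=34 S2=49 S3=10 S4=34 blocked=[]
Op 6: conn=33 S1=34 S2=49 S3=10 S4=20 blocked=[]
Op 7: conn=27 S1=34 S2=49 S3=4 S4=20 blocked=[]
Op 8: conn=14 S1=21 S2=49 S3=4 S4=20 blocked=[]
Op 9: conn=14 S1=21 S2=49 S3=4 S4=31 blocked=[]
Op 10: conn=14 S1=21 S2=49 S3=4 S4=50 blocked=[]
Op 11: conn=25 S1=21 S2=49 S3=4 S4=50 blocked=[]
Op 12: conn=25 S1=21 S2=49 S3=4 S4=62 blocked=[]
Op 13: conn=25 S1=21 S2=66 S3=4 S4=62 blocked=[]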